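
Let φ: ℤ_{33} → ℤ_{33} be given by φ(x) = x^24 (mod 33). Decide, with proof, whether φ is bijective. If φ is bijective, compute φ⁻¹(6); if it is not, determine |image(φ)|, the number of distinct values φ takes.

12

φ(4): Repeated squaring mod 33: 4^1 ≡ 4, 4^2 ≡ 4² = 16, 4^4 ≡ 16² = 256 ≡ 25, 4^8 ≡ 25² = 625 ≡ 31, 4^16 ≡ 31² = 961 ≡ 4. Since 24 = 16 + 8, 4^24 ≡ 4·31: 4·31 = 124 ≡ 25. So 4^24 ≡ 25 (mod 33).
φ(7): Repeated squaring mod 33: 7^1 ≡ 7, 7^2 ≡ 7² = 49 ≡ 16, 7^4 ≡ 16² = 256 ≡ 25, 7^8 ≡ 25² = 625 ≡ 31, 7^16 ≡ 31² = 961 ≡ 4. Since 24 = 16 + 8, 7^24 ≡ 4·31: 4·31 = 124 ≡ 25. So 7^24 ≡ 25 (mod 33).
So φ(4) = φ(7) = 25 while 4 ≠ 7, so φ is not injective, hence not bijective.
Since φ is not bijective, we determine |image(φ)|. Computing x^24 mod 33 for each x (by repeated squaring, reducing mod 33 at every step), the values φ(0), φ(1), …, φ(32) are: 0, 1, 16, 15, 25, 31, 9, 25, 4, 27, 1, 22, 12, 16, 4, 3, 31, 31, 3, 4, 16, 12, 22, 1, 27, 4, 25, 9, 31, 25, 15, 16, 1.
The distinct values are {0, 1, 3, 4, 9, 12, 15, 16, 22, 25, 27, 31}; there are 12 of them.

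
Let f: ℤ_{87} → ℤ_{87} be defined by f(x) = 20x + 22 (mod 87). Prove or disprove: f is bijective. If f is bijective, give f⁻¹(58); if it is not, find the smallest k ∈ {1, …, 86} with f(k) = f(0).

54

Recall: f is injective if f(s) = f(t) implies s = t.
Suppose f(s) = f(t) in ℤ_{87}. Then 20s + 22 ≡ 20t + 22 (mod 87), therefore 20(s − t) ≡ 0 (mod 87).
Since gcd(20, 87) = 1, 20 is invertible modulo 87, so s − t ≡ 0 (mod 87), i.e. s = t.
We now compute 20⁻¹ mod 87 explicitly. Euclid's algorithm: 87 = 4·20 + 7, 20 = 2·7 + 6, 7 = 1·6 + 1; back-substituting gives 1 = 74·20 − 17·87, so 20⁻¹ ≡ 74 (mod 87).
Then y ↦ 74(y − 22) is a two-sided inverse to f, so every y ∈ ℤ_{87} has a preimage.
Therefore f is bijective.
Since f is bijective, we find f⁻¹(58): we need 20x ≡ 58 − 22 ≡ 36 (mod 87). Using 20⁻¹ = 74: x ≡ 74·36 = 2664 = 30·87 + 54, so x = 54.
Check: f(54) = 20·54 + 22 = 1102 = 12·87 + 58 ≡ 58 (mod 87).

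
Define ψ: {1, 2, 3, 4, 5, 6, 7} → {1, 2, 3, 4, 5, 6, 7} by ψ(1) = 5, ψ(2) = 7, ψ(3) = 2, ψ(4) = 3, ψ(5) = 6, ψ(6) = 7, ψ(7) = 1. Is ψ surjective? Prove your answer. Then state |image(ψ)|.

6

No element maps to 4, so ψ is not surjective.
The image of ψ is {1, 2, 3, 5, 6, 7}, which has 6 elements.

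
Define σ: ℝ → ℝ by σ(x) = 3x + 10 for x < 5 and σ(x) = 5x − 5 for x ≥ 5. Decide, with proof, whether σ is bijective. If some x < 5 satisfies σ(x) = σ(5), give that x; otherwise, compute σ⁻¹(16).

10/3

Both pieces are strictly increasing (slopes 3 and 5), so each is injective on its own interval.
The left piece maps (−∞, 5) onto (−∞, 25); the right piece maps [5, ∞) onto [20, ∞).
These images overlap. In particular σ(5) = 20 (right piece), and solving 3x + 10 = 20 on the left piece gives x = 10/3 < 5.
So σ(10/3) = σ(5) with 10/3 ≠ 5, and σ is not injective, hence not bijective. This x = 10/3 is the requested value below 5.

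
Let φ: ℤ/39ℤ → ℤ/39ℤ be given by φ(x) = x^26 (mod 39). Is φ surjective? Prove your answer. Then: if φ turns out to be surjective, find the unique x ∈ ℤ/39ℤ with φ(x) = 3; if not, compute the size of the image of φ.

14

φ(5): Repeated squaring mod 39: 5^1 ≡ 5, 5^2 ≡ 5² = 25, 5^4 ≡ 25² = 625 ≡ 1, 5^8 ≡ 1² = 1, 5^16 ≡ 1² = 1. Since 26 = 16 + 8 + 2, 5^26 ≡ 1·1·25: 1·1 = 1, then 1·25 = 25. So 5^26 ≡ 25 (mod 39).
φ(8): Repeated squaring mod 39: 8^1 ≡ 8, 8^2 ≡ 8² = 64 ≡ 25, 8^4 ≡ 25² = 625 ≡ 1, 8^8 ≡ 1² = 1, 8^16 ≡ 1² = 1. Since 26 = 16 + 8 + 2, 8^26 ≡ 1·1·25: 1·1 = 1, then 1·25 = 25. So 8^26 ≡ 25 (mod 39).
So φ(5) = φ(8) = 25 while 5 ≠ 8, therefore φ is not injective.
A non-injective map from the 39-element set ℤ/39ℤ to itself takes at most 38 distinct values, so it cannot be surjective. So φ is not surjective.
Since φ is not surjective, we determine |image(φ)|. Computing x^26 mod 39 for each x (by repeated squaring, reducing mod 39 at every step), the values φ(0), φ(1), …, φ(38) are: 0, 1, 4, 9, 16, 25, 36, 10, 25, 3, 22, 4, 27, 13, 1, 30, 22, 16, 12, 10, 10, 12, 16, 22, 30, 1, 13, 27, 4, 22, 3, 25, 10, 36, 25, 16, 9, 4, 1.
The distinct values are {0, 1, 3, 4, 9, 10, 12, 13, 16, 22, 25, 27, 30, 36}; there are 14 of them.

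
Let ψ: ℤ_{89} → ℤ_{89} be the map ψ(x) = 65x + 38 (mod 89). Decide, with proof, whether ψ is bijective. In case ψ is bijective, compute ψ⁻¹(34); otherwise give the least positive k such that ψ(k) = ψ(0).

If ψ(u) = ψ(v), then 65u ≡ 65v (mod 89). Because gcd(65, 89) = 1, we may cancel 65 to get u ≡ v (mod 89).
We now compute 65⁻¹ mod 89 explicitly. Euclid's algorithm: 89 = 1·65 + 24, 65 = 2·24 + 17, 24 = 1·17 + 7, 17 = 2·7 + 3, 7 = 2·3 + 1; back-substituting gives 1 = 63·65 − 46·89, so 65⁻¹ ≡ 63 (mod 89).
Then y ↦ 63(y − 38) is a two-sided inverse to ψ, so every y ∈ ℤ_{89} has a preimage.
Thus ψ is bijective.
Since ψ is bijective, we compute ψ⁻¹(34): solve 65x + 38 ≡ 34 (mod 89), i.e. 65x ≡ 85 (mod 89).
Multiplying by 65⁻¹ = 63 gives x ≡ 63·85 = 5355 = 60·89 + 15 ≡ 15 (mod 89).
Check: ψ(15) = 65·15 + 38 = 1013 = 11·89 + 34 ≡ 34 (mod 89).

15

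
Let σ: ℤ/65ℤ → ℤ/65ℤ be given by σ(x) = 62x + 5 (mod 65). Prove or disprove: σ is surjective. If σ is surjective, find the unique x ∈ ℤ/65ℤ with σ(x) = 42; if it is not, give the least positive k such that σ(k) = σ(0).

31

Recall that surjectivity means every element of the codomain has a preimage under σ.
Since gcd(62, 65) = 1, 62 is invertible modulo 65. Euclid's algorithm: 65 = 1·62 + 3, 62 = 20·3 + 2, 3 = 1·2 + 1; back-substituting gives 1 = 43·62 − 41·65, so 62⁻¹ ≡ 43 (mod 65).
Then y ↦ 43(y − 5) is a two-sided inverse to σ, so every y ∈ ℤ/65ℤ has a preimage.
Hence σ is surjective.
Since σ is surjective, we compute σ⁻¹(42): solve 62x + 5 ≡ 42 (mod 65), i.e. 62x ≡ 37 (mod 65).
Multiplying by 62⁻¹ = 43 gives x ≡ 43·37 = 1591 = 24·65 + 31 ≡ 31 (mod 65).
Check: σ(31) = 62·31 + 5 = 1927 = 29·65 + 42 ≡ 42 (mod 65).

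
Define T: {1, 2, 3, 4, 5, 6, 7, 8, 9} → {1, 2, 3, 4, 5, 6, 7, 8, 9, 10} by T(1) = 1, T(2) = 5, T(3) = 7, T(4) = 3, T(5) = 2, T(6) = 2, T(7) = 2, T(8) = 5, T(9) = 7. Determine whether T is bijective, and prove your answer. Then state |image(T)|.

T(5) = 2 = T(6) with 5 ≠ 6, so T is not injective, hence not bijective.
The image of T is {1, 2, 3, 5, 7}, which has 5 elements.

5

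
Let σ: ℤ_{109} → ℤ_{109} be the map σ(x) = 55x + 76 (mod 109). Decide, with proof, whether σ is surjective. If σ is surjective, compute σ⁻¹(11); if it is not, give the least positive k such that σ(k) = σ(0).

88

Since gcd(55, 109) = 1, 55 is invertible modulo 109. Euclid's algorithm: 109 = 1·55 + 54, 55 = 1·54 + 1; back-substituting gives 1 = 2·55 − 1·109, so 55⁻¹ ≡ 2 (mod 109).
Then y ↦ 2(y − 76) is a two-sided inverse to σ, so every y ∈ ℤ_{109} has a preimage.
So σ is surjective.
Since σ is surjective, we find σ⁻¹(11): we need 55x ≡ 11 − 76 ≡ 44 (mod 109). Using 55⁻¹ = 2: x ≡ 2·44 = 88, so x = 88.
Check: σ(88) = 55·88 + 76 = 4916 = 45·109 + 11 ≡ 11 (mod 109).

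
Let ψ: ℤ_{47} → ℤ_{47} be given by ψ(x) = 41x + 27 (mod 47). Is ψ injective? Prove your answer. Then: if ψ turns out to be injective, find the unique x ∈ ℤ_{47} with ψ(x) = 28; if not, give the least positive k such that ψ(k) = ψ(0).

By definition, ψ is injective when ψ(x_1) = ψ(x_2) forces x_1 = x_2.
If ψ(x_1) = ψ(x_2), then 41x_1 ≡ 41x_2 (mod 47). Because gcd(41, 47) = 1, we may cancel 41 to get x_1 ≡ x_2 (mod 47).
Hence ψ is injective.
We now compute 41⁻¹ mod 47 explicitly. Euclid's algorithm: 47 = 1·41 + 6, 41 = 6·6 + 5, 6 = 1·5 + 1; back-substituting gives 1 = 39·41 − 34·47, so 41⁻¹ ≡ 39 (mod 47).
Since ψ is injective, we compute ψ⁻¹(28): solve 41x + 27 ≡ 28 (mod 47), i.e. 41x ≡ 1 (mod 47).
Multiplying by 41⁻¹ = 39 gives x ≡ 39·1 = 39 ≡ 39 (mod 47).
Check: ψ(39) = 41·39 + 27 = 1626 = 34·47 + 28 ≡ 28 (mod 47).

39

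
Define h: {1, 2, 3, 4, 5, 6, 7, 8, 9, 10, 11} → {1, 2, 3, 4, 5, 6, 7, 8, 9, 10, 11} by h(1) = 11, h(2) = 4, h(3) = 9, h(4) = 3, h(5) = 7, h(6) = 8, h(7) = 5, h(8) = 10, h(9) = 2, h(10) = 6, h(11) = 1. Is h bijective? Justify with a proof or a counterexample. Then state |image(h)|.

The values 11, 4, 9, 3, 7, 8, 5, 10, 2, 6, 1 are a permutation of {1, 2, 3, 4, 5, 6, 7, 8, 9, 10, 11}: each element appears exactly once.
So h is injective and surjective, hence bijective.
The image of h is {1, 2, 3, 4, 5, 6, 7, 8, 9, 10, 11}, which has 11 elements.

11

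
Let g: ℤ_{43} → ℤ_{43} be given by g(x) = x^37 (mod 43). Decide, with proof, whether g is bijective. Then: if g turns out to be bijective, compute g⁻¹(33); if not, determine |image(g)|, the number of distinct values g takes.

Since 43 is prime, the nonzero elements of ℤ_{43} form a cyclic group of order 42.
As gcd(37, 42) = 1, raising to the 37th power is a bijection on this group: if x_1^37 ≡ x_2^37 then (x_1x_2^{−1})^37 = 1, and the only element of order dividing gcd(37, 42) = 1 is 1, so x_1 = x_2.
With g(0) = 0 this makes g injective on all of ℤ_{43}, hence bijective (finite equal-size domain and codomain). In particular g is bijective.
Since g is bijective, we find the preimage of 33. The inverse of x ↦ x^37 on (ℤ_{43})^× is x ↦ x^25, because 37·25 = 925 = 22·42 + 1 ≡ 1 (mod 42) and x^{42} = 1 for x ≠ 0 (Fermat). So g⁻¹(33) = 33^25 mod 43.
Repeated squaring mod 43: 33^1 ≡ 33, 33^2 ≡ 33² = 1089 ≡ 14, 33^4 ≡ 14² = 196 ≡ 24, 33^8 ≡ 24² = 576 ≡ 17, 33^16 ≡ 17² = 289 ≡ 31. Since 25 = 16 + 8 + 1, 33^25 ≡ 31·17·33: 31·17 = 527 ≡ 11, then 11·33 = 363 ≡ 19. So 33^25 ≡ 19 (mod 43).
Hence g⁻¹(33) = 19.

19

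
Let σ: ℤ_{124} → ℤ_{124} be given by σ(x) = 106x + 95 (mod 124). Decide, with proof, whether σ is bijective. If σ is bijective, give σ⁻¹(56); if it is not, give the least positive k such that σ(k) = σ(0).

Recall that σ is injective if σ(a) = σ(b) implies a = b.
We have gcd(106, 124) = 2 > 1. Taking a = 0 and b = 62: σ(0) = 95 and σ(62) = 106·62 + 95 = 6667 ≡ 95 (mod 124).
So σ(0) = σ(62) while 0 ≠ 62, so σ is not injective, hence not bijective.
Since σ is not bijective, we find the least positive k with σ(k) = σ(0): this means 106k ≡ 0 (mod 124), i.e. 124 ∣ 106k. Since gcd(106, 124) = 2, dividing through by 2 this holds exactly when 62 ∣ 53k, and as gcd(53, 62) = 1, exactly when 62 ∣ k.
The smallest positive such k is 62.

62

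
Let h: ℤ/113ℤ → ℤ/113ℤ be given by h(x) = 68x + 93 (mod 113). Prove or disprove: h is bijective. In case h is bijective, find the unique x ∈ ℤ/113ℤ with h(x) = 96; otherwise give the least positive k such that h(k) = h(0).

Recall that h is injective when h(a) = h(b) forces a = b.
Suppose h(a) = h(b) in ℤ/113ℤ. Then 68a + 93 ≡ 68b + 93 (mod 113), therefore 68(a − b) ≡ 0 (mod 113).
Since gcd(68, 113) = 1, 68 is invertible modulo 113, hence a − b ≡ 0 (mod 113), i.e. a = b.
We now compute 68⁻¹ mod 113 explicitly. Euclid's algorithm: 113 = 1·68 + 45, 68 = 1·45 + 23, 45 = 1·23 + 22, 23 = 1·22 + 1; back-substituting gives 1 = 5·68 − 3·113, so 68⁻¹ ≡ 5 (mod 113).
Then y ↦ 5(y − 93) is a two-sided inverse to h, so every y ∈ ℤ/113ℤ has a preimage.
Thus h is bijective.
Since h is bijective, we compute h⁻¹(96): solve 68x + 93 ≡ 96 (mod 113), i.e. 68x ≡ 3 (mod 113).
Multiplying by 68⁻¹ = 5 gives x ≡ 5·3 = 15 ≡ 15 (mod 113).
Check: h(15) = 68·15 + 93 = 1113 = 9·113 + 96 ≡ 96 (mod 113).

15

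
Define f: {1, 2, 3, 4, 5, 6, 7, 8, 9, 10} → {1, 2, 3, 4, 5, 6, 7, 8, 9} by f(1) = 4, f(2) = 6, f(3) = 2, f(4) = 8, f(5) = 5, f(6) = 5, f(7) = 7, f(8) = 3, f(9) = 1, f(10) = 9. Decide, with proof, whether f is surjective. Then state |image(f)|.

9

Every element of the codomain has a preimage: 1 = f(9), 2 = f(3), 3 = f(8), 4 = f(1), 5 = f(5), 6 = f(2), 7 = f(7), 8 = f(4), 9 = f(10).
Hence f is surjective.
The image of f is {1, 2, 3, 4, 5, 6, 7, 8, 9}, which has 9 elements.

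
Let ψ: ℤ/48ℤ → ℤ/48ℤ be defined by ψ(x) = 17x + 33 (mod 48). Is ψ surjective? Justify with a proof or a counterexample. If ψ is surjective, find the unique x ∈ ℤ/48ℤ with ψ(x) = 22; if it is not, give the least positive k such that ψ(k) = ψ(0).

Since gcd(17, 48) = 1, 17 is invertible modulo 48. Euclid's algorithm: 48 = 2·17 + 14, 17 = 1·14 + 3, 14 = 4·3 + 2, 3 = 1·2 + 1; back-substituting gives 1 = 17·17 − 6·48, so 17⁻¹ ≡ 17 (mod 48).
For any y ∈ ℤ/48ℤ, x = 17(y − 33) mod 48 satisfies ψ(x) = 17·17(y − 33) + 33 ≡ y (since 17·17 ≡ 1 mod 48). So every y has a preimage.
Therefore ψ is surjective.
Since ψ is surjective, we find ψ⁻¹(22): we need 17x ≡ 22 − 33 ≡ 37 (mod 48). Using 17⁻¹ = 17: x ≡ 17·37 = 629 = 13·48 + 5, so x = 5.
Check: ψ(5) = 17·5 + 33 = 118 = 2·48 + 22 ≡ 22 (mod 48).

5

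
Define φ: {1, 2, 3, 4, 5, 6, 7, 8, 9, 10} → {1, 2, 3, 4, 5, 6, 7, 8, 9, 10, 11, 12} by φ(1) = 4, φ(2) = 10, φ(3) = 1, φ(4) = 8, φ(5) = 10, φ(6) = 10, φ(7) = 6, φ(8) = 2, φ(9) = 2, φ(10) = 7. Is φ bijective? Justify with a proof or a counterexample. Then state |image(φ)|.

7

φ(2) = 10 = φ(5) with 2 ≠ 5, so φ is not injective, hence not bijective.
The image of φ is {1, 2, 4, 6, 7, 8, 10}, which has 7 elements.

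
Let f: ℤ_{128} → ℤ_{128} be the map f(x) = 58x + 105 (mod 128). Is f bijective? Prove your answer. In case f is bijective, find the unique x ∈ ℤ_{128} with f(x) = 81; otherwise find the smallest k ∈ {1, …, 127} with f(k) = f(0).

64

Recall that f is injective when f(a) = f(b) forces a = b.
We have gcd(58, 128) = 2 > 1. Taking a = 0 and b = 64: f(0) = 105 and f(64) = 58·64 + 105 = 3817 ≡ 105 (mod 128).
So f(0) = f(64) while 0 ≠ 64, so f is not injective, hence not bijective.
Since f is not bijective, we find the least positive k with f(k) = f(0): this means 58k ≡ 0 (mod 128), i.e. 128 ∣ 58k. Since gcd(58, 128) = 2, dividing through by 2 this holds exactly when 64 ∣ 29k, and as gcd(29, 64) = 1, exactly when 64 ∣ k.
The smallest positive such k is 64.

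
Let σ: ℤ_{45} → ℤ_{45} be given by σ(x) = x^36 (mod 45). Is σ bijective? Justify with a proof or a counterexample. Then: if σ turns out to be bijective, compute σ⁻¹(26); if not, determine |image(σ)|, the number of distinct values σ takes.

4

σ(1) = 1^36 = 1.
σ(2): Repeated squaring mod 45: 2^1 ≡ 2, 2^2 ≡ 2² = 4, 2^4 ≡ 4² = 16, 2^8 ≡ 16² = 256 ≡ 31, 2^16 ≡ 31² = 961 ≡ 16, 2^32 ≡ 16² = 256 ≡ 31. Since 36 = 32 + 4, 2^36 ≡ 31·16: 31·16 = 496 ≡ 1. So 2^36 ≡ 1 (mod 45).
So σ(1) = σ(2) = 1 while 1 ≠ 2, hence σ is not injective, hence not bijective.
Since σ is not bijective, we determine |image(σ)|. Computing x^36 mod 45 for each x (by repeated squaring, reducing mod 45 at every step), the values σ(0), σ(1), …, σ(44) are: 0, 1, 1, 36, 1, 10, 36, 1, 1, 36, 10, 1, 36, 1, 1, 0, 1, 1, 36, 1, 10, 36, 1, 1, 36, 10, 1, 36, 1, 1, 0, 1, 1, 36, 1, 10, 36, 1, 1, 36, 10, 1, 36, 1, 1.
The distinct values are {0, 1, 10, 36}; there are 4 of them.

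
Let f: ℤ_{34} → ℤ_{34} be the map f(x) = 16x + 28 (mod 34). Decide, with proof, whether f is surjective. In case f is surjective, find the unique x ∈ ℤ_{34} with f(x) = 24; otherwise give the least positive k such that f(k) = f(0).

Recall that surjectivity means every element of the codomain has a preimage under f.
Since gcd(16, 34) = 2, we have 16x ≡ 0 (mod 2) for all x, so f(x) ≡ 0 (mod 2).
But 1 ≢ 0 (mod 2), so 1 ∈ ℤ_{34} has no preimage. Therefore f is not surjective.
Since f is not surjective, we find the least positive k with f(k) = f(0): this means 16k ≡ 0 (mod 34), i.e. 34 ∣ 16k. Since gcd(16, 34) = 2, dividing through by 2 this holds exactly when 17 ∣ 8k, and as gcd(8, 17) = 1, exactly when 17 ∣ k.
The smallest positive such k is 17.

17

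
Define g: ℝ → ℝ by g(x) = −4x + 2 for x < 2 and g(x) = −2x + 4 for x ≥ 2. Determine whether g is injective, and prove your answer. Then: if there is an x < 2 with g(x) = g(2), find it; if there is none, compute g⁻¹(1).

1/2

Both pieces are strictly decreasing (slopes −4 and −2), so each is injective on its own interval.
The left piece maps (−∞, 2) onto (−6, ∞); the right piece maps [2, ∞) onto (−∞, 0].
These images overlap. In particular g(2) = 0 (right piece), and solving −4x + 2 = 0 on the left piece gives x = 1/2 < 2.
So g(1/2) = g(2) with 1/2 ≠ 2, and g is not injective. This x = 1/2 is the requested value below 2.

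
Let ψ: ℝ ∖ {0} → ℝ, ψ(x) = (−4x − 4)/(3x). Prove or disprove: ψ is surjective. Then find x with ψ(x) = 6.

-2/11

If ψ(x) = −4/3, cross-multiplying gives 3(−4x − 4) = −4(3x), which simplifies to −12 = 0 — false.  So −4/3 has no preimage and ψ is not surjective.
Solving ψ(x) = 6: cross-multiplying gives −4x − 4 = 6(3x), which rearranges to −22x = 4, so x = −2/11.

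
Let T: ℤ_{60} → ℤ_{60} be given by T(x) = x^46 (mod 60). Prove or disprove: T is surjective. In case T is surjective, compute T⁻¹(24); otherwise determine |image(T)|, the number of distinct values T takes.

12

T(2): Repeated squaring mod 60: 2^1 ≡ 2, 2^2 ≡ 2² = 4, 2^4 ≡ 4² = 16, 2^8 ≡ 16² = 256 ≡ 16, 2^16 ≡ 16² = 256 ≡ 16, 2^32 ≡ 16² = 256 ≡ 16. Since 46 = 32 + 8 + 4 + 2, 2^46 ≡ 16·16·16·4: 16·16 = 256 ≡ 16, then 16·16 = 256 ≡ 16, then 16·4 = 64 ≡ 4. So 2^46 ≡ 4 (mod 60).
T(8): Repeated squaring mod 60: 8^1 ≡ 8, 8^2 ≡ 8² = 64 ≡ 4, 8^4 ≡ 4² = 16, 8^8 ≡ 16² = 256 ≡ 16, 8^16 ≡ 16² = 256 ≡ 16, 8^32 ≡ 16² = 256 ≡ 16. Since 46 = 32 + 8 + 4 + 2, 8^46 ≡ 16·16·16·4: 16·16 = 256 ≡ 16, then 16·16 = 256 ≡ 16, then 16·4 = 64 ≡ 4. So 8^46 ≡ 4 (mod 60).
So T(2) = T(8) = 4 while 2 ≠ 8, hence T is not injective.
A non-injective map from the 60-element set ℤ_{60} to itself takes at most 59 distinct values, so it cannot be surjective. Hence T is not surjective.
Since T is not surjective, we determine |image(T)|. Computing x^46 mod 60 for each x (by repeated squaring, reducing mod 60 at every step), the values T(0), T(1), …, T(59) are: 0, 1, 4, 9, 16, 25, 36, 49, 4, 21, 40, 1, 24, 49, 16, 45, 16, 49, 24, 1, 40, 21, 4, 49, 36, 25, 16, 9, 4, 1, 0, 1, 4, 9, 16, 25, 36, 49, 4, 21, 40, 1, 24, 49, 16, 45, 16, 49, 24, 1, 40, 21, 4, 49, 36, 25, 16, 9, 4, 1.
The distinct values are {0, 1, 4, 9, 16, 21, 24, 25, 36, 40, 45, 49}; there are 12 of them.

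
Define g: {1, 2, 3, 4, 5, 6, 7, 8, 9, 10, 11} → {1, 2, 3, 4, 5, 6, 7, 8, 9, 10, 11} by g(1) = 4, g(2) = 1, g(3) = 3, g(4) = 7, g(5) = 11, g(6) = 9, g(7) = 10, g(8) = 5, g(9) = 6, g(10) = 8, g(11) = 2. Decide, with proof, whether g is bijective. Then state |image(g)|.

The values 4, 1, 3, 7, 11, 9, 10, 5, 6, 8, 2 are a permutation of {1, 2, 3, 4, 5, 6, 7, 8, 9, 10, 11}: each element appears exactly once.
So g is injective and surjective, hence bijective.
The image of g is {1, 2, 3, 4, 5, 6, 7, 8, 9, 10, 11}, which has 11 elements.

11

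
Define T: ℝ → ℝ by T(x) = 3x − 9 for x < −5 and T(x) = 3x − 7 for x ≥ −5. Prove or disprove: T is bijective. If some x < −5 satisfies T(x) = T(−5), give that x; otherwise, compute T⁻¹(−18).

-11/3

Both pieces are strictly increasing (slopes 3 and 3), so each is injective on its own interval.
The left piece maps (−∞, −5) onto (−∞, −24); the right piece maps [−5, ∞) onto [−22, ∞).
The images leave a gap (−24 has no preimage), so T is not surjective, hence not bijective.
Because the two images are disjoint, no x < −5 has T(x) = T(−5), so we compute T⁻¹(−18): −18 lies in [−22, ∞), so solve 3x − 7 = −18: x = (−18 + 7)/3 = −11/3.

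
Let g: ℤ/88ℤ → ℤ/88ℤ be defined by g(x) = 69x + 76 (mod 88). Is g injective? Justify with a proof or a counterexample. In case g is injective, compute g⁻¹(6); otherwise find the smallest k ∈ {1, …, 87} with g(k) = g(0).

50

Recall that injectivity means: for all a, b in the domain, g(a) = g(b) implies a = b.
Suppose g(a) = g(b) in ℤ/88ℤ. Then 69a + 76 ≡ 69b + 76 (mod 88), so 69(a − b) ≡ 0 (mod 88).
Since gcd(69, 88) = 1, 69 is invertible modulo 88, therefore a − b ≡ 0 (mod 88), i.e. a = b.
Therefore g is injective.
We now compute 69⁻¹ mod 88 explicitly. Euclid's algorithm: 88 = 1·69 + 19, 69 = 3·19 + 12, 19 = 1·12 + 7, 12 = 1·7 + 5, 7 = 1·5 + 2, 5 = 2·2 + 1; back-substituting gives 1 = 37·69 − 29·88, so 69⁻¹ ≡ 37 (mod 88).
Since g is injective, we find g⁻¹(6): we need 69x ≡ 6 − 76 ≡ 18 (mod 88). Using 69⁻¹ = 37: x ≡ 37·18 = 666 = 7·88 + 50, so x = 50.
Check: g(50) = 69·50 + 76 = 3526 = 40·88 + 6 ≡ 6 (mod 88).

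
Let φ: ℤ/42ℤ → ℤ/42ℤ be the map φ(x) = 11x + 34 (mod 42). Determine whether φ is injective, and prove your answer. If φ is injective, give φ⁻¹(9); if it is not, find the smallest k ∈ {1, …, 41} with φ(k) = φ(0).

13

If φ(x_1) = φ(x_2), then 11x_1 ≡ 11x_2 (mod 42). Because gcd(11, 42) = 1, we may cancel 11 to get x_1 ≡ x_2 (mod 42).
Thus φ is injective.
We now compute 11⁻¹ mod 42 explicitly. Euclid's algorithm: 42 = 3·11 + 9, 11 = 1·9 + 2, 9 = 4·2 + 1; back-substituting gives 1 = 23·11 − 6·42, so 11⁻¹ ≡ 23 (mod 42).
Since φ is injective, we compute φ⁻¹(9): solve 11x + 34 ≡ 9 (mod 42), i.e. 11x ≡ 17 (mod 42).
Multiplying by 11⁻¹ = 23 gives x ≡ 23·17 = 391 = 9·42 + 13 ≡ 13 (mod 42).
Check: φ(13) = 11·13 + 34 = 177 = 4·42 + 9 ≡ 9 (mod 42).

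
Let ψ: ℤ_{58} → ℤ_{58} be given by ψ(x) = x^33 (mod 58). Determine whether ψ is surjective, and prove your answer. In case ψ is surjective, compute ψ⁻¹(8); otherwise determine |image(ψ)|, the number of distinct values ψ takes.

10

Computing x^33 mod 58 for each x (by repeated squaring, reducing mod 58 at every step), the values ψ(0), ψ(1), …, ψ(57) are: 0, 1, 32, 11, 38, 51, 4, 45, 56, 5, 8, 43, 12, 35, 48, 39, 52, 17, 44, 21, 24, 31, 42, 25, 36, 49, 18, 55, 28, 29, 30, 3, 40, 9, 22, 33, 16, 27, 34, 37, 14, 41, 6, 19, 10, 23, 46, 15, 50, 53, 2, 13, 54, 7, 20, 47, 26, 57.
Every element of ℤ_{58} appears exactly once in this list, so ψ is a bijection, and in particular surjective.
Since ψ is surjective, we read off the preimage of 8 from the same table: ψ(10) = 8, so ψ⁻¹(8) = 10.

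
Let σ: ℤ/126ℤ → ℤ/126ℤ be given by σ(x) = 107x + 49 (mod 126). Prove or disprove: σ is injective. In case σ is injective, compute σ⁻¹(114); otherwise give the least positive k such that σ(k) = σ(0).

43

Suppose σ(s) = σ(t) in ℤ/126ℤ. Then 107s + 49 ≡ 107t + 49 (mod 126), hence 107(s − t) ≡ 0 (mod 126).
Since gcd(107, 126) = 1, 107 is invertible modulo 126, so s − t ≡ 0 (mod 126), i.e. s = t.
Therefore σ is injective.
We now compute 107⁻¹ mod 126 explicitly. Euclid's algorithm: 126 = 1·107 + 19, 107 = 5·19 + 12, 19 = 1·12 + 7, 12 = 1·7 + 5, 7 = 1·5 + 2, 5 = 2·2 + 1; back-substituting gives 1 = 53·107 − 45·126, so 107⁻¹ ≡ 53 (mod 126).
Since σ is injective, we find σ⁻¹(114): we need 107x ≡ 114 − 49 ≡ 65 (mod 126). Using 107⁻¹ = 53: x ≡ 53·65 = 3445 = 27·126 + 43, so x = 43.
Check: σ(43) = 107·43 + 49 = 4650 = 36·126 + 114 ≡ 114 (mod 126).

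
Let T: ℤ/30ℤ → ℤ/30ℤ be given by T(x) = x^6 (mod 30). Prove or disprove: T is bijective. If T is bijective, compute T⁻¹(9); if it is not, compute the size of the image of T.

T(2): Repeated squaring mod 30: 2^1 ≡ 2, 2^2 ≡ 2² = 4, 2^4 ≡ 4² = 16. Since 6 = 4 + 2, 2^6 ≡ 16·4: 16·4 = 64 ≡ 4. So 2^6 ≡ 4 (mod 30).
T(8): Repeated squaring mod 30: 8^1 ≡ 8, 8^2 ≡ 8² = 64 ≡ 4, 8^4 ≡ 4² = 16. Since 6 = 4 + 2, 8^6 ≡ 16·4: 16·4 = 64 ≡ 4. So 8^6 ≡ 4 (mod 30).
So T(2) = T(8) = 4 while 2 ≠ 8, so T is not injective, hence not bijective.
Since T is not bijective, we determine |image(T)|. Computing x^6 mod 30 for each x (by repeated squaring, reducing mod 30 at every step), the values T(0), T(1), …, T(29) are: 0, 1, 4, 9, 16, 25, 6, 19, 4, 21, 10, 1, 24, 19, 16, 15, 16, 19, 24, 1, 10, 21, 4, 19, 6, 25, 16, 9, 4, 1.
The distinct values are {0, 1, 4, 6, 9, 10, 15, 16, 19, 21, 24, 25}; there are 12 of them.

12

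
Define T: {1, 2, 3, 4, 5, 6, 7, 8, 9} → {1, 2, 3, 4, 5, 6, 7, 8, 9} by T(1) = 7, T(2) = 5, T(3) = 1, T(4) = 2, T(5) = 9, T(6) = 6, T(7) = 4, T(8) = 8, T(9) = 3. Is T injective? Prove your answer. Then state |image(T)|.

The values T(1), …, T(9) are 7, 5, 1, 2, 9, 6, 4, 8, 3 — all distinct.
So T(s) = T(t) only when s = t, and T is injective.
The image of T is {1, 2, 3, 4, 5, 6, 7, 8, 9}, which has 9 elements.

9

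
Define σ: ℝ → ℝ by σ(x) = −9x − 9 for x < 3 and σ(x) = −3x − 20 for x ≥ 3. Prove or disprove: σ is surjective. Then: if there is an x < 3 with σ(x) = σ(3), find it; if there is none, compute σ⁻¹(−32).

Both pieces are strictly decreasing (slopes −9 and −3), so each is injective on its own interval.
The left piece maps (−∞, 3) onto (−36, ∞); the right piece maps [3, ∞) onto (−∞, −29].
The union (−36, ∞) ∪ (−∞, −29] covers ℝ, so σ is surjective.
For the follow-up: the images overlap, so an x < 3 with σ(x) = σ(3) exists. σ(3) = −29; solving −9x − 9 = −29 for x < 3 gives x = (−29 + 9)/(−9) = 20/9.

20/9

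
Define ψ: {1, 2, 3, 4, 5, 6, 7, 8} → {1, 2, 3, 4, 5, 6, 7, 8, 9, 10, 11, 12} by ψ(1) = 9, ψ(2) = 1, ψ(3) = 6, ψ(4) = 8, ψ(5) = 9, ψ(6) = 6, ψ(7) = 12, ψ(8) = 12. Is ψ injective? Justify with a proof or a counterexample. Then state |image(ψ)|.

5

ψ(1) = 9 = ψ(5) with 1 ≠ 5, so ψ is not injective.
The image of ψ is {1, 6, 8, 9, 12}, which has 5 elements.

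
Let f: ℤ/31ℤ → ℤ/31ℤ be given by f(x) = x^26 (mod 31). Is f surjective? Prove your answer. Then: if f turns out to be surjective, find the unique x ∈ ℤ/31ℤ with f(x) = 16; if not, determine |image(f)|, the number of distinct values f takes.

f(15): Repeated squaring mod 31: 15^1 ≡ 15, 15^2 ≡ 15² = 225 ≡ 8, 15^4 ≡ 8² = 64 ≡ 2, 15^8 ≡ 2² = 4, 15^16 ≡ 4² = 16. Since 26 = 16 + 8 + 2, 15^26 ≡ 16·4·8: 16·4 = 64 ≡ 2, then 2·8 = 16. So 15^26 ≡ 16 (mod 31).
f(16): Repeated squaring mod 31: 16^1 ≡ 16, 16^2 ≡ 16² = 256 ≡ 8, 16^4 ≡ 8² = 64 ≡ 2, 16^8 ≡ 2² = 4, 16^16 ≡ 4² = 16. Since 26 = 16 + 8 + 2, 16^26 ≡ 16·4·8: 16·4 = 64 ≡ 2, then 2·8 = 16. So 16^26 ≡ 16 (mod 31).
So f(15) = f(16) = 16 while 15 ≠ 16, so f is not injective.
A non-injective map from the 31-element set ℤ/31ℤ to itself takes at most 30 distinct values, so it cannot be surjective. Thus f is not surjective.
Since f is not surjective, we determine |image(f)|. Computing x^26 mod 31 for each x (by repeated squaring, reducing mod 31 at every step), the values f(0), f(1), …, f(30) are: 0, 1, 2, 18, 4, 25, 5, 20, 8, 14, 19, 7, 10, 28, 9, 16, 16, 9, 28, 10, 7, 19, 14, 8, 20, 5, 25, 4, 18, 2, 1.
The distinct values are {0, 1, 2, 4, 5, 7, 8, 9, 10, 14, 16, 18, 19, 20, 25, 28}; there are 16 of them.

16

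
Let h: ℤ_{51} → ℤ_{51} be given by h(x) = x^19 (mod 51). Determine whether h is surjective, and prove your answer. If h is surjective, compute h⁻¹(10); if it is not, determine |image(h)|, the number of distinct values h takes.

37

Computing x^19 mod 51 for each x (by repeated squaring, reducing mod 51 at every step), the values h(0), h(1), …, h(50) are: 0, 1, 8, 27, 13, 23, 12, 37, 2, 15, 31, 5, 45, 4, 41, 9, 16, 17, 18, 25, 44, 30, 40, 29, 3, 19, 32, 48, 22, 11, 21, 7, 26, 33, 34, 35, 42, 10, 47, 6, 46, 20, 36, 49, 14, 39, 28, 38, 24, 43, 50.
Every element of ℤ_{51} appears exactly once in this list, so h is a bijection, and in particular surjective.
Since h is surjective, we read off the preimage of 10 from the same table: h(37) = 10, so h⁻¹(10) = 37.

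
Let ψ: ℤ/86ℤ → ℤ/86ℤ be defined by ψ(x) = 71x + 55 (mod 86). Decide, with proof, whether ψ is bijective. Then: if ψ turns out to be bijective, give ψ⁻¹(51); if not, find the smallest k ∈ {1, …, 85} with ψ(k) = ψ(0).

Suppose ψ(x_1) = ψ(x_2) in ℤ/86ℤ. Then 71x_1 + 55 ≡ 71x_2 + 55 (mod 86), so 71(x_1 − x_2) ≡ 0 (mod 86).
Since gcd(71, 86) = 1, 71 is invertible modulo 86, so x_1 − x_2 ≡ 0 (mod 86), i.e. x_1 = x_2.
We now compute 71⁻¹ mod 86 explicitly. Euclid's algorithm: 86 = 1·71 + 15, 71 = 4·15 + 11, 15 = 1·11 + 4, 11 = 2·4 + 3, 4 = 1·3 + 1; back-substituting gives 1 = 63·71 − 52·86, so 71⁻¹ ≡ 63 (mod 86).
Then y ↦ 63(y − 55) is a two-sided inverse to ψ, so every y ∈ ℤ/86ℤ has a preimage.
Hence ψ is bijective.
Since ψ is bijective, we find ψ⁻¹(51): we need 71x ≡ 51 − 55 ≡ 82 (mod 86). Using 71⁻¹ = 63: x ≡ 63·82 = 5166 = 60·86 + 6, so x = 6.
Check: ψ(6) = 71·6 + 55 = 481 = 5·86 + 51 ≡ 51 (mod 86).

6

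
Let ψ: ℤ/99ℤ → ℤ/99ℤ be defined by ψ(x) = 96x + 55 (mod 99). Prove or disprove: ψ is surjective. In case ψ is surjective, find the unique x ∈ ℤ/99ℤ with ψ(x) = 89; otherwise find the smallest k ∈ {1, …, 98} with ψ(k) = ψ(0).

Since gcd(96, 99) = 3, we have 96x ≡ 0 (mod 3) for all x, so ψ(x) ≡ 1 (mod 3).
But 0 ≢ 1 (mod 3), so 0 ∈ ℤ/99ℤ has no preimage. Thus ψ is not surjective.
Since ψ is not surjective, we find the least positive k with ψ(k) = ψ(0): this means 96k ≡ 0 (mod 99), i.e. 99 ∣ 96k. Since gcd(96, 99) = 3, dividing through by 3 this holds exactly when 33 ∣ 32k, and as gcd(32, 33) = 1, exactly when 33 ∣ k.
The smallest positive such k is 33.

33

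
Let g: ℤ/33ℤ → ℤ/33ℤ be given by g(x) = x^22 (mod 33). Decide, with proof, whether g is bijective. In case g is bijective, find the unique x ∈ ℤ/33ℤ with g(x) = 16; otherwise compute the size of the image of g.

12

g(4): Repeated squaring mod 33: 4^1 ≡ 4, 4^2 ≡ 4² = 16, 4^4 ≡ 16² = 256 ≡ 25, 4^8 ≡ 25² = 625 ≡ 31, 4^16 ≡ 31² = 961 ≡ 4. Since 22 = 16 + 4 + 2, 4^22 ≡ 4·25·16: 4·25 = 100 ≡ 1, then 1·16 = 16. So 4^22 ≡ 16 (mod 33).
g(7): Repeated squaring mod 33: 7^1 ≡ 7, 7^2 ≡ 7² = 49 ≡ 16, 7^4 ≡ 16² = 256 ≡ 25, 7^8 ≡ 25² = 625 ≡ 31, 7^16 ≡ 31² = 961 ≡ 4. Since 22 = 16 + 4 + 2, 7^22 ≡ 4·25·16: 4·25 = 100 ≡ 1, then 1·16 = 16. So 7^22 ≡ 16 (mod 33).
So g(4) = g(7) = 16 while 4 ≠ 7, therefore g is not injective, hence not bijective.
Since g is not bijective, we determine |image(g)|. Computing x^22 mod 33 for each x (by repeated squaring, reducing mod 33 at every step), the values g(0), g(1), …, g(32) are: 0, 1, 4, 9, 16, 25, 3, 16, 31, 15, 1, 22, 12, 4, 31, 27, 25, 25, 27, 31, 4, 12, 22, 1, 15, 31, 16, 3, 25, 16, 9, 4, 1.
The distinct values are {0, 1, 3, 4, 9, 12, 15, 16, 22, 25, 27, 31}; there are 12 of them.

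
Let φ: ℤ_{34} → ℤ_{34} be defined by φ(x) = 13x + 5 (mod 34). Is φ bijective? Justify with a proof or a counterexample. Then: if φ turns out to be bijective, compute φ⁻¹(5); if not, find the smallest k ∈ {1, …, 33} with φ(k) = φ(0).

If φ(u) = φ(v), then 13u ≡ 13v (mod 34). Because gcd(13, 34) = 1, we may cancel 13 to get u ≡ v (mod 34).
We now compute 13⁻¹ mod 34 explicitly. Euclid's algorithm: 34 = 2·13 + 8, 13 = 1·8 + 5, 8 = 1·5 + 3, 5 = 1·3 + 2, 3 = 1·2 + 1; back-substituting gives 1 = 21·13 − 8·34, so 13⁻¹ ≡ 21 (mod 34).
Then y ↦ 21(y − 5) is a two-sided inverse to φ, so every y ∈ ℤ_{34} has a preimage.
Hence φ is bijective.
Since φ is bijective, we compute φ⁻¹(5): solve 13x + 5 ≡ 5 (mod 34), i.e. 13x ≡ 0 (mod 34).
Multiplying by 13⁻¹ = 21 gives x ≡ 21·0 = 0 ≡ 0 (mod 34).
Check: φ(0) = 13·0 + 5 = 5 ≡ 5 (mod 34).

0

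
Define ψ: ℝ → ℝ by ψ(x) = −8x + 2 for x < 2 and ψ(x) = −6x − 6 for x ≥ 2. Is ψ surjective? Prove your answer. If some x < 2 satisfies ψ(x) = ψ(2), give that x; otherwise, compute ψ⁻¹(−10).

3/2

Both pieces are strictly decreasing (slopes −8 and −6), so each is injective on its own interval.
The left piece maps (−∞, 2) onto (−14, ∞); the right piece maps [2, ∞) onto (−∞, −18].
The union (−14, ∞) ∪ (−∞, −18] omits the interval between −14 and −18; in particular −14 has no preimage. So ψ is not surjective.
Because the two images are disjoint, no x < 2 has ψ(x) = ψ(2), so we compute ψ⁻¹(−10): −10 lies in (−14, ∞), so solve −8x + 2 = −10: x = (−10 − 2)/(−8) = 3/2.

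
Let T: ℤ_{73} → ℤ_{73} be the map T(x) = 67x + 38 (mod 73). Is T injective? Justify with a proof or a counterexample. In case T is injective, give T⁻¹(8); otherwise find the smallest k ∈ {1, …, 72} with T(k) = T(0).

By definition, T is injective if T(u) = T(v) implies u = v.
If T(u) = T(v), then 67u ≡ 67v (mod 73). Because gcd(67, 73) = 1, we may cancel 67 to get u ≡ v (mod 73).
So T is injective.
We now compute 67⁻¹ mod 73 explicitly. Euclid's algorithm: 73 = 1·67 + 6, 67 = 11·6 + 1; back-substituting gives 1 = 12·67 − 11·73, so 67⁻¹ ≡ 12 (mod 73).
Since T is injective, we find T⁻¹(8): we need 67x ≡ 8 − 38 ≡ 43 (mod 73). Using 67⁻¹ = 12: x ≡ 12·43 = 516 = 7·73 + 5, so x = 5.
Check: T(5) = 67·5 + 38 = 373 = 5·73 + 8 ≡ 8 (mod 73).

5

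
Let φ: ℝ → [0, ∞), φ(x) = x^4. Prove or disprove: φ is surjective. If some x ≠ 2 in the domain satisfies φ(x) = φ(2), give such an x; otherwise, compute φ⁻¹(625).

For any y ∈ [0, ∞), x = y^{1/4} ∈ ℝ satisfies x^4 = y, so φ is surjective.
For the follow-up, such an x exists: taking x = −2 ∈ ℝ gives φ(−2) = 16 = φ(2) with −2 ≠ 2.

-2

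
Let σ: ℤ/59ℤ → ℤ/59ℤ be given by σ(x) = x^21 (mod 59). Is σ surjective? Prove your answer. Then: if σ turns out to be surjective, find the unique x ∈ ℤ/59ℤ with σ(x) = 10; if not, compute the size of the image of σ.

Since 59 is prime, the nonzero elements of ℤ/59ℤ form a cyclic group of order 58.
As gcd(21, 58) = 1, raising to the 21st power is a bijection on this group: if a^21 ≡ b^21 then (ab^{−1})^21 = 1, and the only element of order dividing gcd(21, 58) = 1 is 1, so a = b.
With σ(0) = 0 this makes σ injective on all of ℤ/59ℤ, hence bijective (finite equal-size domain and codomain). In particular σ is surjective.
Since σ is surjective, we find the preimage of 10. The inverse of x ↦ x^21 on (ℤ/59ℤ)^× is x ↦ x^47, because 21·47 = 987 = 17·58 + 1 ≡ 1 (mod 58) and x^{58} = 1 for x ≠ 0 (Fermat). So σ⁻¹(10) = 10^47 mod 59.
Repeated squaring mod 59: 10^1 ≡ 10, 10^2 ≡ 10² = 100 ≡ 41, 10^4 ≡ 41² = 1681 ≡ 29, 10^8 ≡ 29² = 841 ≡ 15, 10^16 ≡ 15² = 225 ≡ 48, 10^32 ≡ 48² = 2304 ≡ 3. Since 47 = 32 + 8 + 4 + 2 + 1, 10^47 ≡ 3·15·29·41·10: 3·15 = 45, then 45·29 = 1305 ≡ 7, then 7·41 = 287 ≡ 51, then 51·10 = 510 ≡ 38. So 10^47 ≡ 38 (mod 59).
Hence σ⁻¹(10) = 38.

38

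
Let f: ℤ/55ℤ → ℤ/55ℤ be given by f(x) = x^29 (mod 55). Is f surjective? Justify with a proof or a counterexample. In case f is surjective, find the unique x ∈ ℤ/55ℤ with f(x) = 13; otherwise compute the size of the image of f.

Computing x^29 mod 55 for each x (by repeated squaring, reducing mod 55 at every step), the values f(0), f(1), …, f(54) are: 0, 1, 17, 48, 14, 20, 46, 52, 18, 49, 10, 11, 12, 28, 4, 25, 31, 2, 8, 29, 5, 21, 22, 23, 39, 15, 36, 42, 13, 19, 40, 16, 32, 33, 34, 50, 26, 47, 53, 24, 30, 51, 27, 43, 44, 45, 6, 37, 3, 9, 35, 41, 7, 38, 54.
Every element of ℤ/55ℤ appears exactly once in this list, so f is a bijection, and in particular surjective.
Since f is surjective, we read off the preimage of 13 from the same table: f(28) = 13, so f⁻¹(13) = 28.

28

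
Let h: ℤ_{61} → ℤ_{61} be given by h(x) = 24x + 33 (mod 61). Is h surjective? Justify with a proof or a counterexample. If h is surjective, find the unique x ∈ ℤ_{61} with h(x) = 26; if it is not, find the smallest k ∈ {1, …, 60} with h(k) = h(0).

48

By definition, h is surjective if every y in the codomain equals h(x) for some x in the domain.
Since gcd(24, 61) = 1, 24 is invertible modulo 61. Euclid's algorithm: 61 = 2·24 + 13, 24 = 1·13 + 11, 13 = 1·11 + 2, 11 = 5·2 + 1; back-substituting gives 1 = 28·24 − 11·61, so 24⁻¹ ≡ 28 (mod 61).
For any y ∈ ℤ_{61}, x = 28(y − 33) mod 61 satisfies h(x) = 24·28(y − 33) + 33 ≡ y (since 24·28 ≡ 1 mod 61). So every y has a preimage.
So h is surjective.
Since h is surjective, we find h⁻¹(26): we need 24x ≡ 26 − 33 ≡ 54 (mod 61). Using 24⁻¹ = 28: x ≡ 28·54 = 1512 = 24·61 + 48, so x = 48.
Check: h(48) = 24·48 + 33 = 1185 = 19·61 + 26 ≡ 26 (mod 61).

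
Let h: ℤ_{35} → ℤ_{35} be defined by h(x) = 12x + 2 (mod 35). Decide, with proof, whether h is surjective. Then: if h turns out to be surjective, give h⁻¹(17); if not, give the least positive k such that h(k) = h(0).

Since gcd(12, 35) = 1, 12 is invertible modulo 35. Euclid's algorithm: 35 = 2·12 + 11, 12 = 1·11 + 1; back-substituting gives 1 = 3·12 − 1·35, so 12⁻¹ ≡ 3 (mod 35).
Then y ↦ 3(y − 2) is a two-sided inverse to h, so every y ∈ ℤ_{35} has a preimage.
So h is surjective.
Since h is surjective, we compute h⁻¹(17): solve 12x + 2 ≡ 17 (mod 35), i.e. 12x ≡ 15 (mod 35).
Multiplying by 12⁻¹ = 3 gives x ≡ 3·15 = 45 = 1·35 + 10 ≡ 10 (mod 35).
Check: h(10) = 12·10 + 2 = 122 = 3·35 + 17 ≡ 17 (mod 35).

10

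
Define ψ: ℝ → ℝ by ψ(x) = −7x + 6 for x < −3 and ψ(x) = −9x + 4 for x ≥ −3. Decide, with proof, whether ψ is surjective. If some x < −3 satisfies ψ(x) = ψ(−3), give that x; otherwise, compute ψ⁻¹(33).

Both pieces are strictly decreasing (slopes −7 and −9), so each is injective on its own interval.
The left piece maps (−∞, −3) onto (27, ∞); the right piece maps [−3, ∞) onto (−∞, 31].
The union (27, ∞) ∪ (−∞, 31] covers ℝ, so ψ is surjective.
For the follow-up: the images overlap, so an x < −3 with ψ(x) = ψ(−3) exists. ψ(−3) = 31; solving −7x + 6 = 31 for x < −3 gives x = (31 − 6)/(−7) = −25/7.

-25/7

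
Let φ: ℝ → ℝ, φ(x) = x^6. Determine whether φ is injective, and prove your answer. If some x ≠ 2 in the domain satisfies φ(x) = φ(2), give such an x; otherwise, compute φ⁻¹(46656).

φ(2) = 64 = (−2)^6 = φ(−2) (since 6 is even), with 2 ≠ −2. So φ is not injective.
For the follow-up, such an x exists: taking x = −2 ∈ ℝ gives φ(−2) = 64 = φ(2) with −2 ≠ 2.

-2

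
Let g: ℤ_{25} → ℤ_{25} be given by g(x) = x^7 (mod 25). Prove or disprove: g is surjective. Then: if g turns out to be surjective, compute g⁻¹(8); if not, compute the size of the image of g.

21

g(0) = 0^7 = 0.
g(5): Repeated squaring mod 25: 5^1 ≡ 5, 5^2 ≡ 5² = 25 ≡ 0, 5^4 ≡ 0² = 0. Since 7 = 4 + 2 + 1, 5^7 ≡ 0·0·5: 0·0 = 0, then 0·5 = 0. So 5^7 ≡ 0 (mod 25).
So g(0) = g(5) = 0 while 0 ≠ 5, therefore g is not injective.
A non-injective map from the 25-element set ℤ_{25} to itself takes at most 24 distinct values, so it cannot be surjective. So g is not surjective.
Since g is not surjective, we determine |image(g)|. Computing x^7 mod 25 for each x (by repeated squaring, reducing mod 25 at every step), the values g(0), g(1), …, g(24) are: 0, 1, 3, 12, 9, 0, 11, 18, 2, 19, 0, 21, 8, 17, 4, 0, 6, 23, 7, 14, 0, 16, 13, 22, 24.
The distinct values are {0, 1, 2, 3, 4, 6, 7, 8, 9, 11, 12, 13, 14, 16, 17, 18, 19, 21, 22, 23, 24}; there are 21 of them.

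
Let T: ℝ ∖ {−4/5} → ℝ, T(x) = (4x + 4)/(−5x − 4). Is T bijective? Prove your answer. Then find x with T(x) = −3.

If T(x) = −4/5, cross-multiplying gives −5(4x + 4) = 4(−5x − 4), which simplifies to −20 = −16 — false.  So −4/5 has no preimage and T is not surjective.
Thus T is not bijective.
Solving T(x) = −3: cross-multiplying gives 4x + 4 = −3(−5x − 4), which rearranges to −11x = 8, so x = −8/11.

-8/11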